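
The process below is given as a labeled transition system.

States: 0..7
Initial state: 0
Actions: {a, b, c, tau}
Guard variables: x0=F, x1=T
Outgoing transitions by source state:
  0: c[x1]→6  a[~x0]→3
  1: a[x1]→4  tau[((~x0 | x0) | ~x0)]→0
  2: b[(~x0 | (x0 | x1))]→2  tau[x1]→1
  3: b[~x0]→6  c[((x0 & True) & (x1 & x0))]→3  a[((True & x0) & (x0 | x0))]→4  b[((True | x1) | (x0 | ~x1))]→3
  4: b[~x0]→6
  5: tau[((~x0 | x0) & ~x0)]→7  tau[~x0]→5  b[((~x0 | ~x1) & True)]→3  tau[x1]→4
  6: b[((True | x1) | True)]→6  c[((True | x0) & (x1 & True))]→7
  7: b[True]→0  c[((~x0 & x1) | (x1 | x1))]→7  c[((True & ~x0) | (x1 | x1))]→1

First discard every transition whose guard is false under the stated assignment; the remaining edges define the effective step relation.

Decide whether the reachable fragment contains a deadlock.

Answer: DEADLOCK-FREE

Analysis:
R = {0,1,3,4,6,7}
  0: a→3  c→6  [2 out]
  1: a→4  tau→0  [2 out]
  3: b→3  b→6  [2 out]
  4: b→6  [1 out]
  6: b→6  c→7  [2 out]
  7: b→0  c→1  c→7  [3 out]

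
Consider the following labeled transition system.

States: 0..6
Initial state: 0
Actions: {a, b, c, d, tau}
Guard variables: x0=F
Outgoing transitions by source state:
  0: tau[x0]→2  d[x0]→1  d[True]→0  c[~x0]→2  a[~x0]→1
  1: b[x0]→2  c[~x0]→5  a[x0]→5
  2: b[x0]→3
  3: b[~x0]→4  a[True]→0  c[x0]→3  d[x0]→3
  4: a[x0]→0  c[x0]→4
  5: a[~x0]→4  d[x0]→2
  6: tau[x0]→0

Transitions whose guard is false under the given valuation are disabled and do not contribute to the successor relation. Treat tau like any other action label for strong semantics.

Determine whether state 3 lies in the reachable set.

Guard filter leaves 7 enabled edge(s).
depth 0: {0}
depth 1: {1,2}  total {0,1,2}
depth 2: {5}  total {0,1,2,5}
depth 3: {4}  total {0,1,2,4,5}
R = {0,1,2,4,5}

Answer: UNREACHABLE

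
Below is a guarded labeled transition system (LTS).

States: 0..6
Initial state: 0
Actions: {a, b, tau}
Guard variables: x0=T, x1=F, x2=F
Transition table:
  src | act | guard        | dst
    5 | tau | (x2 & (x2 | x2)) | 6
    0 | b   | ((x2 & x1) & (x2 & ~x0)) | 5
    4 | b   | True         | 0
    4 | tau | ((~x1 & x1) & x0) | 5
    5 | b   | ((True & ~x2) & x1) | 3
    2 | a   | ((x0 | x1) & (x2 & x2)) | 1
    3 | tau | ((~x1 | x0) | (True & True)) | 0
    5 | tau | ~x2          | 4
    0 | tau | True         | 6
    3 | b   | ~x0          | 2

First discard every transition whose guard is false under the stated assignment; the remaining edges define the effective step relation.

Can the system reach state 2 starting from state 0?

4 transition(s) survive guard evaluation.
L0 = {0}
L1 = {6}  cumulative {0,6}
R = {0,6}

Answer: UNREACHABLE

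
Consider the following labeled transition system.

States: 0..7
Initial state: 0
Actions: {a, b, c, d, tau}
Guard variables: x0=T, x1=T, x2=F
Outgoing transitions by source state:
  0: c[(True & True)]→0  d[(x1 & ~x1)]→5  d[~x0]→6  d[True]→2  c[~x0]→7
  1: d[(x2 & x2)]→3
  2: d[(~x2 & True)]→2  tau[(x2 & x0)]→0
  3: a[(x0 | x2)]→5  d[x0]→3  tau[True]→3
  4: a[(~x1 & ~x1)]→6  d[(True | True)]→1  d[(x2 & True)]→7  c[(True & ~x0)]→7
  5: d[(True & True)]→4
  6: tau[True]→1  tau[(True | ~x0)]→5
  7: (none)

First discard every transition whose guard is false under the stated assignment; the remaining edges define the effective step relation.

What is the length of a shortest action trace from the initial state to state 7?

BFS to 7:
  depth 0: {0}
  depth 1: {2}
7 never appears.

Answer: UNREACHABLE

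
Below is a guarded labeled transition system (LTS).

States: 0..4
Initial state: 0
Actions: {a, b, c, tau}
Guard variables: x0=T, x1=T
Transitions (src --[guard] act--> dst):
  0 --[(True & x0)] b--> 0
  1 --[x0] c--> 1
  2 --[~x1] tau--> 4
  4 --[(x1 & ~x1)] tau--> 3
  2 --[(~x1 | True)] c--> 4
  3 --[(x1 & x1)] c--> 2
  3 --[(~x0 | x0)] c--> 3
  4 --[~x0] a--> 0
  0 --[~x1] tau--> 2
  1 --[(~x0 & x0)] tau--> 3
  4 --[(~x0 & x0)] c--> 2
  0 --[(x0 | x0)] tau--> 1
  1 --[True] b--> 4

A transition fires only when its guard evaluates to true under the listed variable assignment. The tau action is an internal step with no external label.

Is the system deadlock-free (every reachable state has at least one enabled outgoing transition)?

R = {0,1,4}
  0: b→0  tau→1  [2 exit(s)]
  1: b→4  c→1  [2 exit(s)]
  4: ∅  [STUCK]
trace reaching 4: tau·b

Answer: DEADLOCK at state 4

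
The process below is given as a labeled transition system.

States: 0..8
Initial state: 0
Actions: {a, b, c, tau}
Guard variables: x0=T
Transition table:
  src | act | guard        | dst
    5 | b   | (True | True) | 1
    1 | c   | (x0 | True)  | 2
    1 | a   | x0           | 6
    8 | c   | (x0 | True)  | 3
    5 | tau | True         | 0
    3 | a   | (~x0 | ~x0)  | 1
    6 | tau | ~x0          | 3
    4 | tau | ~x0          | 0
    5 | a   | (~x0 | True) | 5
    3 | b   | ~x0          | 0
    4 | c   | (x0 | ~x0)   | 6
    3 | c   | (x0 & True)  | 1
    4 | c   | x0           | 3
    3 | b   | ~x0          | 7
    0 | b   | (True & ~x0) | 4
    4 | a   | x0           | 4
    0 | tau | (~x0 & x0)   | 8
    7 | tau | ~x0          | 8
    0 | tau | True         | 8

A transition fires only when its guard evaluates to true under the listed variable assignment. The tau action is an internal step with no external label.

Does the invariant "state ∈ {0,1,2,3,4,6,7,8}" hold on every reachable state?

Answer: INVARIANT HOLDS

Working:
Inv-set: {0,1,2,3,4,6,7,8}
R = {0,1,2,3,6,8}
  0: safe
  1: safe
  2: safe
  3: safe
  6: safe
  8: safe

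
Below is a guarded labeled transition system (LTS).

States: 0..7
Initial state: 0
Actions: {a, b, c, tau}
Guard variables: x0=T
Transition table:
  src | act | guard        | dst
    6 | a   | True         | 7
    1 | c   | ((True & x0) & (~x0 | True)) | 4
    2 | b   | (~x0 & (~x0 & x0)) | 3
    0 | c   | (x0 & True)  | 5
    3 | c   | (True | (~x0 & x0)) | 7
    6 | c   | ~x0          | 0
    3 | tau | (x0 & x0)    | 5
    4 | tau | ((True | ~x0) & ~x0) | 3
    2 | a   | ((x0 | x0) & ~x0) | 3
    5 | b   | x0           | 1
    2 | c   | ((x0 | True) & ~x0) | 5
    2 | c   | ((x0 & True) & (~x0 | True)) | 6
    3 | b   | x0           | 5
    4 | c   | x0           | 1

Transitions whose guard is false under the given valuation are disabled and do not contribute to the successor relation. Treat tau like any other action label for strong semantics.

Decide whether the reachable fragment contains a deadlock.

R = {0,1,4,5}
  0: c→5  [1 exit(s)]
  1: c→4  [1 exit(s)]
  4: c→1  [1 exit(s)]
  5: b→1  [1 exit(s)]

Answer: DEADLOCK-FREE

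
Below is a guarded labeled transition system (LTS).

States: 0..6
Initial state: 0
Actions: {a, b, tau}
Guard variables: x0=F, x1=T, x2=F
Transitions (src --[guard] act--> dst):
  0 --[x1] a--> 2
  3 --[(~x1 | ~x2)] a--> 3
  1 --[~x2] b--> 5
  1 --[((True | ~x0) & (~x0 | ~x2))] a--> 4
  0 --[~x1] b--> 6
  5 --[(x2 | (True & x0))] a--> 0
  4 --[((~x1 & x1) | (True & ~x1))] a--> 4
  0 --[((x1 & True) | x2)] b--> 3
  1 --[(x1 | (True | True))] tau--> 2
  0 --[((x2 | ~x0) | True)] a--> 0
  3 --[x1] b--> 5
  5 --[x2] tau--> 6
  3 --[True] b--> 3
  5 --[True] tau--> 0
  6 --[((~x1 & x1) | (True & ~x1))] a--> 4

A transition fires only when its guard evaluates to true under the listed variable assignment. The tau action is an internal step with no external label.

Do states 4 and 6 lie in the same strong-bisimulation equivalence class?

Answer: BISIMILAR

Working:
Bisimulation quotient by refinement:
  round 0: {{0,1,2,3,4,5,6}}
  round 1: {{0,3},{1},{2,4,6},{5}}
  round 2: {{0},{1},{2,4,6},{3},{5}}
stable after 3 split(s): 5 block(s)
[4]={2,4,6}  [6]={2,4,6}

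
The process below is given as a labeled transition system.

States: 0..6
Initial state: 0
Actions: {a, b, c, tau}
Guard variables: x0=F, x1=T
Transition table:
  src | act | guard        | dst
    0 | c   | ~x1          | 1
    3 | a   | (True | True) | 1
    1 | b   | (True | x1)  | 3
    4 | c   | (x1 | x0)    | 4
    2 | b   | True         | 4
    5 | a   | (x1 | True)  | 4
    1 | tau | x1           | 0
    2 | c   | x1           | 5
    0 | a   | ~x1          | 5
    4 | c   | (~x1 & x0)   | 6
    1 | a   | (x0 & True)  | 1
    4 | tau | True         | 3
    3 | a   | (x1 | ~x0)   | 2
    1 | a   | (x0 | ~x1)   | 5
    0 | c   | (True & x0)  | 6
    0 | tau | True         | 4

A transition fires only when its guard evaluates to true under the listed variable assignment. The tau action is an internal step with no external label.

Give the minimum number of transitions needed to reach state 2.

Answer: 3

Trace:
BFS to 2:
  depth 0: {0}
  depth 1: {4}
  depth 2: {3}
  depth 3: {1,2}
depth(2)=3, e.g. tau·tau·a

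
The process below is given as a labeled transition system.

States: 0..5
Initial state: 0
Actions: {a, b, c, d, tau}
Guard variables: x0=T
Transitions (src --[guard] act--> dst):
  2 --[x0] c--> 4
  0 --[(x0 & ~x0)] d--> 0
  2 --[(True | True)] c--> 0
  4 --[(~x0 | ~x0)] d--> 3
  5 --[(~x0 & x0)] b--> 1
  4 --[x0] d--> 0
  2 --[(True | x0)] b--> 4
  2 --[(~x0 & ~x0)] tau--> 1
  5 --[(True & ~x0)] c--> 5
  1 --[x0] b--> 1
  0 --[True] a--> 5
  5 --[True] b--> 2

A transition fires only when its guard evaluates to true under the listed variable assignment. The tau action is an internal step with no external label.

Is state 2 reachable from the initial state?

After dropping false guards: 7 live edges.
L0 = {0}
L1 = {5}  total {0,5}
L2 = {2}  total {0,2,5}
L3 = {4}  total {0,2,4,5}
Reach set: {0,2,4,5}
Path to 2: a·b

Answer: REACHABLE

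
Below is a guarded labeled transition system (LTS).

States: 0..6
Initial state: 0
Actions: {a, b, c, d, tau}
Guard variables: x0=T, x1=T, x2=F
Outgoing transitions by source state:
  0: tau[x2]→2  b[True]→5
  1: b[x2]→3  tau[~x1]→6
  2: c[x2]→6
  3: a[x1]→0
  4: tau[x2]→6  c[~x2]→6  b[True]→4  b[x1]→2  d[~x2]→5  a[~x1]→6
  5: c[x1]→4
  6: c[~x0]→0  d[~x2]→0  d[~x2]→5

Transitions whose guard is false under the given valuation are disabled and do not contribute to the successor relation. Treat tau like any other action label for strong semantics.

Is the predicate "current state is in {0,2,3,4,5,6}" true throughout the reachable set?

Safe = {0,2,3,4,5,6}
R = {0,2,4,5,6}
  0: safe
  2: safe
  4: safe
  5: safe
  6: safe

Answer: INVARIANT HOLDS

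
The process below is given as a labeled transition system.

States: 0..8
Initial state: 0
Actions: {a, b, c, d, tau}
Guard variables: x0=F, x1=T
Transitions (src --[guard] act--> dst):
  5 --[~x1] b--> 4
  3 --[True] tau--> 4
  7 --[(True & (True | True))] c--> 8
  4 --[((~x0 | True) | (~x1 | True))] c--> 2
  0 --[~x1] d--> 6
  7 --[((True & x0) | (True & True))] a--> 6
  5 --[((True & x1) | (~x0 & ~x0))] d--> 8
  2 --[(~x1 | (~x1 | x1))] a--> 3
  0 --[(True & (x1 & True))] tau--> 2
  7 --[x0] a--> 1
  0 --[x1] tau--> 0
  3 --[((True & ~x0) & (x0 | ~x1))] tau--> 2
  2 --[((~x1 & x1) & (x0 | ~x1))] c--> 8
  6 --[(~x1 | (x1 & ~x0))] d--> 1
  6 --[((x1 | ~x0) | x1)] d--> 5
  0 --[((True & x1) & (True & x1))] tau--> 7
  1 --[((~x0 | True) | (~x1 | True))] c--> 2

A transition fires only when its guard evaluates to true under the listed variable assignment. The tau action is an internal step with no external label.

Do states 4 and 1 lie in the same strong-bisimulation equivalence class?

Answer: BISIMILAR

Trace:
Bisimulation quotient by refinement:
  round 0: {{0,1,2,3,4,5,6,7,8}}
  round 1: {{0,3},{1,4},{2},{5,6},{7},{8}}
  round 2: {{0},{1,4},{2},{3},{5},{6},{7},{8}}
Fixed point at round 3; 8 class(es).
4∈{1,4}, 1∈{1,4}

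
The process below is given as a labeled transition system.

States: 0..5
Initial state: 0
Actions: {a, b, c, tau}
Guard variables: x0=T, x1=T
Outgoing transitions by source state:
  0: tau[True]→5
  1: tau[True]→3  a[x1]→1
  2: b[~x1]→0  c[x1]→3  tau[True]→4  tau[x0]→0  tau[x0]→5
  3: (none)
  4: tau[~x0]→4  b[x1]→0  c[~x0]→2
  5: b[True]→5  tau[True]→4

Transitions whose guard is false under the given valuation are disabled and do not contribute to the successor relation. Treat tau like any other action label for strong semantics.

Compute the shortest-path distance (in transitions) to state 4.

Answer: 2

Working:
Layered search for 4:
  Layer 0: {0}
  Layer 1: {5}
  Layer 2: {4}
4 enters at depth 2; path tau·tau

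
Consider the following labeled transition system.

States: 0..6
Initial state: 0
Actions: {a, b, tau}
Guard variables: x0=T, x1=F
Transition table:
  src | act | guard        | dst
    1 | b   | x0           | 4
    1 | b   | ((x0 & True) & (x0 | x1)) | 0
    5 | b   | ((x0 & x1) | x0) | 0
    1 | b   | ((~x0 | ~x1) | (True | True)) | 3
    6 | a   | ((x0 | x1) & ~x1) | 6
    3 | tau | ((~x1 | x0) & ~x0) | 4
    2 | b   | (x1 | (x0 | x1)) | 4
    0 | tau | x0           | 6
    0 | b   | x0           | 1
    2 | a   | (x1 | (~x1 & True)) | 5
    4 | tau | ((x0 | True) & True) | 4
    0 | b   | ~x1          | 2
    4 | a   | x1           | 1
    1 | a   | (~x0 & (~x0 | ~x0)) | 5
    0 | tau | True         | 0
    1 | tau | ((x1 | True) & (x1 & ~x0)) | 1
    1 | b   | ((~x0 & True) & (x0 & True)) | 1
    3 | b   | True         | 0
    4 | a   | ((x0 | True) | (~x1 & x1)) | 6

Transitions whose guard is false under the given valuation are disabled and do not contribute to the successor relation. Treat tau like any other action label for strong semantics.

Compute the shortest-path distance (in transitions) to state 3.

BFS to 3:
  depth 0: {0}
  depth 1: {1,2,6}
  depth 2: {3,4,5}
3 enters at depth 2; path b·b

Answer: 2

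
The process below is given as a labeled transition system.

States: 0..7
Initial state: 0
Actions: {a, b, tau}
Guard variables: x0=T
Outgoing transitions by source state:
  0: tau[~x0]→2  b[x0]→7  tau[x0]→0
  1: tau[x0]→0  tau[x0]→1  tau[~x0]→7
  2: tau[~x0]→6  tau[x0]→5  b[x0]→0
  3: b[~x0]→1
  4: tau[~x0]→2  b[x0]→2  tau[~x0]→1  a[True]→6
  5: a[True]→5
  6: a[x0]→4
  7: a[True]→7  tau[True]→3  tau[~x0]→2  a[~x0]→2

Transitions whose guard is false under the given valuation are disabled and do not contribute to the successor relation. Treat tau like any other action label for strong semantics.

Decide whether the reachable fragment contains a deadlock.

Answer: DEADLOCK at state 3

Analysis:
R = {0,3,7}
  0: b→7  tau→0  [2 out]
  3: ∅  [deadlock]
  7: a→7  tau→3  [2 out]
trace reaching 3: b·tau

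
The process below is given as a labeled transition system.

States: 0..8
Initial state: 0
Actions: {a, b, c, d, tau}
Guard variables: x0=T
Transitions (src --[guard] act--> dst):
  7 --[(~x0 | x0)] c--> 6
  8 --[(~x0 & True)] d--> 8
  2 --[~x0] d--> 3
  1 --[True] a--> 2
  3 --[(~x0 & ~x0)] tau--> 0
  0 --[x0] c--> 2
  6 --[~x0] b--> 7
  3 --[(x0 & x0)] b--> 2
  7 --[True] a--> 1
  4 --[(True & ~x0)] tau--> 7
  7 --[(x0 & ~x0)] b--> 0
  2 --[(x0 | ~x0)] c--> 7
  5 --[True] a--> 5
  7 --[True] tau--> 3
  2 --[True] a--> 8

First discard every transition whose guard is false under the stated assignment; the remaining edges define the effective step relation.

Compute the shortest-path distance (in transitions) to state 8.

Answer: 2

Trace:
Layered search for 8:
  Layer 0: {0}
  Layer 1: {2}
  Layer 2: {7,8}
depth(8)=2, e.g. c·a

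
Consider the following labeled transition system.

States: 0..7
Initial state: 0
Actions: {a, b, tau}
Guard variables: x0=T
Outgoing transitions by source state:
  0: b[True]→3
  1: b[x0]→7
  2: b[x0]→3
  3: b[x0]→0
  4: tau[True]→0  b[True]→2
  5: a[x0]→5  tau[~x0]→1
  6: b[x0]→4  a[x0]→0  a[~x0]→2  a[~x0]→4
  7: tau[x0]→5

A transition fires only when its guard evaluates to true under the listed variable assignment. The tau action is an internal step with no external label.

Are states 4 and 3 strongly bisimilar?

Compute ~ classes (split until stable):
  P[0] = {{0,1,2,3,4,5,6,7}}
  P[1] = {{0,1,2,3},{4},{5},{6},{7}}
  P[2] = {{0,2,3},{1},{4},{5},{6},{7}}
6 equivalence class(es) (converged in 3)
[4]={4}  [3]={0,2,3}

Answer: NOT BISIMILAR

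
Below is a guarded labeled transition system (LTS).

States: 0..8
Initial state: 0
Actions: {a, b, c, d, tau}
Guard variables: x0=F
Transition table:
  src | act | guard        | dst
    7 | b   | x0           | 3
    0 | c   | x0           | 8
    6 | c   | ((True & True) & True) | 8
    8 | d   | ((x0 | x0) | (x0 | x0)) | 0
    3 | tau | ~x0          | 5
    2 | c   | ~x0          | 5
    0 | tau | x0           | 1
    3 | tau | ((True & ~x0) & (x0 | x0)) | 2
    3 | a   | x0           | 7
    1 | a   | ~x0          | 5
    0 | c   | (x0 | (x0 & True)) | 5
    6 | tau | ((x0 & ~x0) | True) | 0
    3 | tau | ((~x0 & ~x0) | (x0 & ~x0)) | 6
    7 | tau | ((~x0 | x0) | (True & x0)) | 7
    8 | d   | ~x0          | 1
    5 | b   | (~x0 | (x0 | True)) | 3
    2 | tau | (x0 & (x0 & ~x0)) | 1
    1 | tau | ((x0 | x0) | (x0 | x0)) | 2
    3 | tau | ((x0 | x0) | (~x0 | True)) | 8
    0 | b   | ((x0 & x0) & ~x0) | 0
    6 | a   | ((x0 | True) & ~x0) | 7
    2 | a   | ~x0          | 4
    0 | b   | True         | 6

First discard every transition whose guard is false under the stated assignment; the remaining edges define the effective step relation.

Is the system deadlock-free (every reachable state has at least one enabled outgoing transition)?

Reachable = {0,1,3,5,6,7,8}
  0: b→6  [deg 1]
  1: a→5  [deg 1]
  3: tau→5  tau→6  tau→8  [deg 3]
  5: b→3  [deg 1]
  6: a→7  c→8  tau→0  [deg 3]
  7: tau→7  [deg 1]
  8: d→1  [deg 1]

Answer: DEADLOCK-FREE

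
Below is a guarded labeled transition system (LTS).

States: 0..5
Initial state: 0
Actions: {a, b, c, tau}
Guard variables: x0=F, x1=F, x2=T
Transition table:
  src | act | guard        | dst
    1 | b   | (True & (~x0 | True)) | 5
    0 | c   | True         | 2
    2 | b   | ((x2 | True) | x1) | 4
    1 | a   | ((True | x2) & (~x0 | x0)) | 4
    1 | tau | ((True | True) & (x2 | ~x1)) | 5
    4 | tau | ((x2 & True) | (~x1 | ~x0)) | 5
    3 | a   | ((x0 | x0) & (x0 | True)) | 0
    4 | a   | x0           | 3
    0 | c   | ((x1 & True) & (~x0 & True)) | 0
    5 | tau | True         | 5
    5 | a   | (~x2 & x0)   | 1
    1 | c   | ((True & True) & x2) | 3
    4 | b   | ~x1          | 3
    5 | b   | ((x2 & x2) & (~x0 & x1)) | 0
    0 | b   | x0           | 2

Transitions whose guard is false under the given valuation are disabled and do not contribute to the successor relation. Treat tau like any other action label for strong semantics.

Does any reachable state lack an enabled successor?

Reach set: {0,2,3,4,5}
  0: c→2  [deg 1]
  2: b→4  [deg 1]
  3: ∅  [STUCK]
  4: b→3  tau→5  [deg 2]
  5: tau→5  [deg 1]
witness 3: c·b·b

Answer: DEADLOCK at state 3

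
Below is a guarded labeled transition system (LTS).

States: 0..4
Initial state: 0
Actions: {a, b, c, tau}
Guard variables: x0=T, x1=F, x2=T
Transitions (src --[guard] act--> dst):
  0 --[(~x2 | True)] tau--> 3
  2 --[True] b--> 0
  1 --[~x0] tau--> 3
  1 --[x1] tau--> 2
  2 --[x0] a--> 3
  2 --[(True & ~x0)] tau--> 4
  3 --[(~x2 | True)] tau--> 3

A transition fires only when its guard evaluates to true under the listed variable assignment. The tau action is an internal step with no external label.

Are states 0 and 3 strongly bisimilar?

Refine partition for ~:
  P[0] = {{0,1,2,3,4}}
  P[1] = {{0,3},{1,4},{2}}
stable after 2 split(s): 3 block(s)
0∈{0,3}, 3∈{0,3}

Answer: BISIMILAR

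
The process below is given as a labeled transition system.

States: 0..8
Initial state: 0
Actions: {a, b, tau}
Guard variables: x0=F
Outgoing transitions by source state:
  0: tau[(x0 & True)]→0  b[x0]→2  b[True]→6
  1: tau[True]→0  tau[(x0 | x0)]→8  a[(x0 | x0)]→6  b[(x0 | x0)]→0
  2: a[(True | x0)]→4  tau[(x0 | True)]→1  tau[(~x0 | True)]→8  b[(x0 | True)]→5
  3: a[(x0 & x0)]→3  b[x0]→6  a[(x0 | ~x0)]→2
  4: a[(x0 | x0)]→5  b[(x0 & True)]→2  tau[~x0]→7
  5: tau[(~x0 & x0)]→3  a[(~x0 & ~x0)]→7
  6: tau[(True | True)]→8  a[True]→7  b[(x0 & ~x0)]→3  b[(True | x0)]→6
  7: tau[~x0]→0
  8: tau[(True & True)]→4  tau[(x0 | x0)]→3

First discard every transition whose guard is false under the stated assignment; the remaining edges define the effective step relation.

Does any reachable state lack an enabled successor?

Reach set: {0,4,6,7,8}
  0: b→6  [1 out]
  4: tau→7  [1 out]
  6: a→7  b→6  tau→8  [3 out]
  7: tau→0  [1 out]
  8: tau→4  [1 out]

Answer: DEADLOCK-FREE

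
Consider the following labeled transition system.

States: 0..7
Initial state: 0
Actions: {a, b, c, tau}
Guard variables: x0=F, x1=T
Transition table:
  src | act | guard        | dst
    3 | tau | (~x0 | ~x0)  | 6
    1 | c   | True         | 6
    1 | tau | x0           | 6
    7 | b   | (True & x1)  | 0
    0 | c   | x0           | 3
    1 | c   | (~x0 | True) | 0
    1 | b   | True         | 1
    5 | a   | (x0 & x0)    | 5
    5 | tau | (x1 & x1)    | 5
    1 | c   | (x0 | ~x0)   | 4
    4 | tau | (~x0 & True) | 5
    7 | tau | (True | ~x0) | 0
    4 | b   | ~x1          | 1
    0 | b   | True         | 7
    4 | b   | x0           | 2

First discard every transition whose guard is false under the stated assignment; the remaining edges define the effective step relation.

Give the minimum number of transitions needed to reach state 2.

Breadth-first toward 2:
  depth 0: {0}
  depth 1: {7}
2 never appears.

Answer: UNREACHABLE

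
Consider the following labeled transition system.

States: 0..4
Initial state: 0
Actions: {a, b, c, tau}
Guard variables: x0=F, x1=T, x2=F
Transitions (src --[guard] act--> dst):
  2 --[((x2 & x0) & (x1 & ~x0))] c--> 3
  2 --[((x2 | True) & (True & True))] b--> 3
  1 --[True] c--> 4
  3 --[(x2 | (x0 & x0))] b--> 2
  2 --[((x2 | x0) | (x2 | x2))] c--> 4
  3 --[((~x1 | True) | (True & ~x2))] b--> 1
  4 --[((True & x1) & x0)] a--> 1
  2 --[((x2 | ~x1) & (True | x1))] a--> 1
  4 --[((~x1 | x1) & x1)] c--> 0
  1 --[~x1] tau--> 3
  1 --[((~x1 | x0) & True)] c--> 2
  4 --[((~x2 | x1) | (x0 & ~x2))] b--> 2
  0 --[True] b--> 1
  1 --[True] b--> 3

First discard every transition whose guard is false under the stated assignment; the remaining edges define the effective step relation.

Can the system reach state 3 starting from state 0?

Answer: REACHABLE

Analysis:
Guard filter leaves 7 enabled edge(s).
Layer 0: {0}
Layer 1: {1}  now seen {0,1}
Layer 2: {3,4}  now seen {0,1,3,4}
Layer 3: {2}  now seen {0,1,2,3,4}
R = {0,1,2,3,4}
Path to 3: b·b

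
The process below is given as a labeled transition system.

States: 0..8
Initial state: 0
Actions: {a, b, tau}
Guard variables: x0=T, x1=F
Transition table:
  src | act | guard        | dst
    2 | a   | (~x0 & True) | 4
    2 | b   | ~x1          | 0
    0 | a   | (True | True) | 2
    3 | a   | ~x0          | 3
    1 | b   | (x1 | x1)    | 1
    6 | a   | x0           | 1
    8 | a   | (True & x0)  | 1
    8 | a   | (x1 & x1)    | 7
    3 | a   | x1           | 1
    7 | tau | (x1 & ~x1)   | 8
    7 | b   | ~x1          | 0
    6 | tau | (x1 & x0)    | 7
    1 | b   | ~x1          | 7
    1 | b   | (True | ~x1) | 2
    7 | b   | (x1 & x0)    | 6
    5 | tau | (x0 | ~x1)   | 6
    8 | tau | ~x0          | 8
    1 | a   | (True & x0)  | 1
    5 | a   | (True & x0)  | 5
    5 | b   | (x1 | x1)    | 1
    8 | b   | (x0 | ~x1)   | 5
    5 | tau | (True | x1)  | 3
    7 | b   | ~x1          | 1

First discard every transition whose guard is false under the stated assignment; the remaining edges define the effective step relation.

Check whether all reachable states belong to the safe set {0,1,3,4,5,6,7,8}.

Safe = {0,1,3,4,5,6,7,8}
R = {0,2}
  0: safe
  2: ✗ unsafe
counterexample path to 2: a

Answer: INVARIANT VIOLATED at state 2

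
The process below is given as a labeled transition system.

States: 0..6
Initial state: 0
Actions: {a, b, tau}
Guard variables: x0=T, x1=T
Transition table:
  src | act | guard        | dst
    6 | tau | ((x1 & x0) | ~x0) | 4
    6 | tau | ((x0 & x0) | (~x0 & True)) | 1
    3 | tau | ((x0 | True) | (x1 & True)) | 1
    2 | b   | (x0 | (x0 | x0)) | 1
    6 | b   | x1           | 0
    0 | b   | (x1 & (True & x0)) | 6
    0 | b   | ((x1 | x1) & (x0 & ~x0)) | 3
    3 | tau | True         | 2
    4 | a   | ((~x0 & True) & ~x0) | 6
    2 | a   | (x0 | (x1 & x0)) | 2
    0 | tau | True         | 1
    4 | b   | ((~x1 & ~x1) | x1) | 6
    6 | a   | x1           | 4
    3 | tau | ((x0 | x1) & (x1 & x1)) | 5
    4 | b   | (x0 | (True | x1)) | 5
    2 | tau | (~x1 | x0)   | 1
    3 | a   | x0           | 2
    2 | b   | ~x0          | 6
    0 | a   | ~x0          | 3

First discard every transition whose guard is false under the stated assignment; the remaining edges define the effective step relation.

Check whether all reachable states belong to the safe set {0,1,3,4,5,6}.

Safe = {0,1,3,4,5,6}
Reach set: {0,1,4,5,6}
  0: ✓
  1: ✓
  4: ✓
  5: ✓
  6: ✓

Answer: INVARIANT HOLDS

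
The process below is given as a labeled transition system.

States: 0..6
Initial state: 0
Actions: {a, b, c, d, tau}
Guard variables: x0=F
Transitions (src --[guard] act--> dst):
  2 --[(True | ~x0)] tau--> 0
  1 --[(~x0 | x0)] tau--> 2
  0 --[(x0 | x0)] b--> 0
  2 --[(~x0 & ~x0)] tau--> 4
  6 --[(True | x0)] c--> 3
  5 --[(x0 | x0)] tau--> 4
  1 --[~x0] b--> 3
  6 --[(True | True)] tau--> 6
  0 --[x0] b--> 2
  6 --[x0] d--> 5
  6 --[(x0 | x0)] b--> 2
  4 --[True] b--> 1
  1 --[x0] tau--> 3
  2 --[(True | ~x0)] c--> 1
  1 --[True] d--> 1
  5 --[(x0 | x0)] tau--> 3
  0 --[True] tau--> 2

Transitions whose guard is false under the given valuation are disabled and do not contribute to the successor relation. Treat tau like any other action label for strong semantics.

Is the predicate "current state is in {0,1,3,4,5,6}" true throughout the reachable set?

Answer: INVARIANT VIOLATED at state 2

Trace:
Inv-set: {0,1,3,4,5,6}
Reach set: {0,1,2,3,4}
  0: safe
  1: safe
  2: outside
  3: safe
  4: safe
reach 2 via tau — violates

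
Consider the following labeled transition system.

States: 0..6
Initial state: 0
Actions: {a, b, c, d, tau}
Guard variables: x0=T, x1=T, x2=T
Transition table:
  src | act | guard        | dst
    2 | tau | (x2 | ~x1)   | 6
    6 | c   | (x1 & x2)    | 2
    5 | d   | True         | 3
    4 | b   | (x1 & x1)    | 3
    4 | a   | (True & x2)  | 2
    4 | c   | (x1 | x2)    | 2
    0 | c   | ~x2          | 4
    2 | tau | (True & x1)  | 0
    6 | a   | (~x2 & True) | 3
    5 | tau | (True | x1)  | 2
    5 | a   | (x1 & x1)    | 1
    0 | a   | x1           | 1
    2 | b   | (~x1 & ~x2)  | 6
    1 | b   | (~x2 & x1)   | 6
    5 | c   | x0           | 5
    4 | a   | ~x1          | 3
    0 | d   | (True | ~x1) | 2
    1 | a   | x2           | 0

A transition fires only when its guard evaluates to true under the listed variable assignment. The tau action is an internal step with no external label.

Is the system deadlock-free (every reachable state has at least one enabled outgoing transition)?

Reach set: {0,1,2,6}
  0: a→1  d→2  [2 exit(s)]
  1: a→0  [1 exit(s)]
  2: tau→0  tau→6  [2 exit(s)]
  6: c→2  [1 exit(s)]

Answer: DEADLOCK-FREE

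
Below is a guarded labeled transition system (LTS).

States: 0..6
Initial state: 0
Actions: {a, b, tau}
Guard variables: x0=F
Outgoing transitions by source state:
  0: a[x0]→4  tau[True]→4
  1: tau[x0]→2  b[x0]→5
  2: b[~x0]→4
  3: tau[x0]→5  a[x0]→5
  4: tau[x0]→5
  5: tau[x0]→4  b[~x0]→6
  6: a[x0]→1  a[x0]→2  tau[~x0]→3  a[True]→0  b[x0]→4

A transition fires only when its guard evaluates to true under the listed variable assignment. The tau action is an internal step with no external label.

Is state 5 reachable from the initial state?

5 transition(s) survive guard evaluation.
L0 = {0}
L1 = {4}  total {0,4}
Reachable = {0,4}

Answer: UNREACHABLE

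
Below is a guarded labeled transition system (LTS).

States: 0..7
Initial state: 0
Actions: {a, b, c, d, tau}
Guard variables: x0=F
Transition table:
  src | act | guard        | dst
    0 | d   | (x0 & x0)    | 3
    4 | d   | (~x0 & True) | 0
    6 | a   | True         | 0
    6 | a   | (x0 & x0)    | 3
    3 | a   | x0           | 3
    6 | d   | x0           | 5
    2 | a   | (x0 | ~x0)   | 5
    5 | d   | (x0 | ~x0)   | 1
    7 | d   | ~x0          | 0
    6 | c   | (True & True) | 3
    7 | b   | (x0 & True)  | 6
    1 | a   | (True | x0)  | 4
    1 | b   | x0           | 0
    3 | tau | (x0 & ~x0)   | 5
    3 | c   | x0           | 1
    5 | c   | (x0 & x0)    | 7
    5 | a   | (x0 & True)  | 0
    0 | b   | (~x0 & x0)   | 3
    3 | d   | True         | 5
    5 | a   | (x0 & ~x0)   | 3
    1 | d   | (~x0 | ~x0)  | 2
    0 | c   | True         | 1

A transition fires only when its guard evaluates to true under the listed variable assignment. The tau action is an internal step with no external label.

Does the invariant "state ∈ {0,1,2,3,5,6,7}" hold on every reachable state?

Answer: INVARIANT VIOLATED at state 4

Analysis:
Allowed set {0,1,2,3,5,6,7}
Reach set: {0,1,2,4,5}
  0: ok
  1: ok
  2: ok
  4: ✗ unsafe
  5: ok
reach 4 via c·a — violates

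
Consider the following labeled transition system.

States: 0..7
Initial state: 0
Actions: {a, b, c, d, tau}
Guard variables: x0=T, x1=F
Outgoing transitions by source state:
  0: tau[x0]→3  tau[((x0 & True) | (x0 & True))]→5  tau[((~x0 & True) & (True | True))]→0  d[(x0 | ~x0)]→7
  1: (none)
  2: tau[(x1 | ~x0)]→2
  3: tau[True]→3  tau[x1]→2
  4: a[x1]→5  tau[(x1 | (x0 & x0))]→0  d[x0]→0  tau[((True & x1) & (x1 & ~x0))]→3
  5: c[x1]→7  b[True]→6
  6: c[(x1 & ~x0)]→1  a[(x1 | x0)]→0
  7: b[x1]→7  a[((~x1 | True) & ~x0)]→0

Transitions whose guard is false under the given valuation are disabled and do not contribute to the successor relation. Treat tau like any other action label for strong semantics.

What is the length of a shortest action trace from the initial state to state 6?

Layered search for 6:
  L0 = {0}
  L1 = {3,5,7}
  L2 = {6}
6 enters at depth 2; path tau·b

Answer: 2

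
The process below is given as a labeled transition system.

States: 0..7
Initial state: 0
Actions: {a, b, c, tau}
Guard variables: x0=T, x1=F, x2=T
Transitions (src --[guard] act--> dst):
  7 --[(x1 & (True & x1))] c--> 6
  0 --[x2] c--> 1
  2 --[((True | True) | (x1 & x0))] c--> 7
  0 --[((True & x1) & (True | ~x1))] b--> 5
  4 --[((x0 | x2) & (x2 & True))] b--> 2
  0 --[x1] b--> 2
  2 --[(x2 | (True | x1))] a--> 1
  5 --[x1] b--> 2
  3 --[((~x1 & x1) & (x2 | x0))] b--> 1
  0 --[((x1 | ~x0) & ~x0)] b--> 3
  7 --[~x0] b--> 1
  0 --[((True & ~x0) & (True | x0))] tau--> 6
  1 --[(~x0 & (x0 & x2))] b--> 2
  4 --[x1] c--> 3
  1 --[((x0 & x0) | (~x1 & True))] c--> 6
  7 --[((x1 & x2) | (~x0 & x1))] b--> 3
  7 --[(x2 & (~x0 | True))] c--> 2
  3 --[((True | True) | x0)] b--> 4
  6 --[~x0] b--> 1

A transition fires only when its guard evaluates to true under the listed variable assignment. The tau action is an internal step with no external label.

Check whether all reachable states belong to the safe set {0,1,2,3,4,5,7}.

Answer: INVARIANT VIOLATED at state 6

Working:
Allowed set {0,1,2,3,4,5,7}
R = {0,1,6}
  0: ok
  1: ok
  6: ✗ unsafe
reach 6 via c·c — violates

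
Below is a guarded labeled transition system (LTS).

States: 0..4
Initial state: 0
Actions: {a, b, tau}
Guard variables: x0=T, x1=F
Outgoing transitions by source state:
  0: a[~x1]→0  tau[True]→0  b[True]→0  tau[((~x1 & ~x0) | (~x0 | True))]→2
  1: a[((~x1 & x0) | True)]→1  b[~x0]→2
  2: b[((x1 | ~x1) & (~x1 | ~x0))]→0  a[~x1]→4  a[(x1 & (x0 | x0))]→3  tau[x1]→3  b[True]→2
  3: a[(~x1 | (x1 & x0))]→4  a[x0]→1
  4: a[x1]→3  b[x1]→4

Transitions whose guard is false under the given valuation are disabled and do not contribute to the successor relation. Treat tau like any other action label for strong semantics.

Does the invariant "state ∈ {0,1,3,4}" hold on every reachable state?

Allowed set {0,1,3,4}
Reachable = {0,2,4}
  0: safe
  2: outside
  4: safe
witness against invariant: tau → 2

Answer: INVARIANT VIOLATED at state 2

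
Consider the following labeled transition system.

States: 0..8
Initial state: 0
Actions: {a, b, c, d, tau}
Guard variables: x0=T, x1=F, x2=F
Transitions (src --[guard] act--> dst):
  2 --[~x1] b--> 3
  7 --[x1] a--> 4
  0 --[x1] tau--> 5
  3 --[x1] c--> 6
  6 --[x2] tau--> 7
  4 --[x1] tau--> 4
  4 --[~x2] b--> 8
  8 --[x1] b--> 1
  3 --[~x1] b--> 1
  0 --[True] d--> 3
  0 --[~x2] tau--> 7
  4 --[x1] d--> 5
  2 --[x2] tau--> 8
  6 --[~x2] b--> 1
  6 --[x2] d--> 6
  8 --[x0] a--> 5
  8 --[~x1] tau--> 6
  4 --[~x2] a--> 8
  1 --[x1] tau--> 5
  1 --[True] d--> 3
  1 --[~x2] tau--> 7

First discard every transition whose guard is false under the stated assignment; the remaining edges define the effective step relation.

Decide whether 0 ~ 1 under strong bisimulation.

Compute ~ classes (split until stable):
  π0 = {{0,1,2,3,4,5,6,7,8}}
  π1 = {{0,1},{2,3,6},{4},{5,7},{8}}
  π2 = {{0,1},{2},{3,6},{4},{5,7},{8}}
stable after 3 split(s): 6 block(s)
[0]={0,1}  [1]={0,1}

Answer: BISIMILAR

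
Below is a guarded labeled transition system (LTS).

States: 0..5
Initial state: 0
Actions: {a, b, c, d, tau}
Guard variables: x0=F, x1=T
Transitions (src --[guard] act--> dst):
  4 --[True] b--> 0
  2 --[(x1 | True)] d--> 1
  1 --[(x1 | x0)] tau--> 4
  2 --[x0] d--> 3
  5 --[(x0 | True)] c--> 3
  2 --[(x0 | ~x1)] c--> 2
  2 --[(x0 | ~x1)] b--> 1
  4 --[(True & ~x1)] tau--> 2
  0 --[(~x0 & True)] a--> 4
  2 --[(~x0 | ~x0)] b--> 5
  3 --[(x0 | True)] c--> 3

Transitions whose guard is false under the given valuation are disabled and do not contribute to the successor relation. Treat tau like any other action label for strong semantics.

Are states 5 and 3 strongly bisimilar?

Bisimulation quotient by refinement:
  round 0: {{0,1,2,3,4,5}}
  round 1: {{0},{1},{2},{3,5},{4}}
5 equivalence class(es) (converged in 2)
class of 5: {3,5}; class of 3: {3,5}

Answer: BISIMILAR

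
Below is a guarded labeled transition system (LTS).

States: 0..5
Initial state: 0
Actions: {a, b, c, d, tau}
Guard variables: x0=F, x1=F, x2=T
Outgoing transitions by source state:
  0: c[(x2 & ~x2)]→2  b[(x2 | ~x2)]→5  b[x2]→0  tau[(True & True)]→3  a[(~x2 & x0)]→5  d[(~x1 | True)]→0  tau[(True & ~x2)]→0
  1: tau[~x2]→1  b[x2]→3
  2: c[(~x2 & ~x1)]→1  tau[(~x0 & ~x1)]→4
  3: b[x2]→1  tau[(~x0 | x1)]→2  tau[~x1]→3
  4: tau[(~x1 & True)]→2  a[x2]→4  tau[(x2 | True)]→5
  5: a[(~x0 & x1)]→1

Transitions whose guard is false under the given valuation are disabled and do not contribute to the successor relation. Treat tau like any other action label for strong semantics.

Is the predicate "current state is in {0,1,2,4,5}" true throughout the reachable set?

Safe = {0,1,2,4,5}
Reachable = {0,1,2,3,4,5}
  0: safe
  1: safe
  2: safe
  3: outside
  4: safe
  5: safe
counterexample path to 3: tau

Answer: INVARIANT VIOLATED at state 3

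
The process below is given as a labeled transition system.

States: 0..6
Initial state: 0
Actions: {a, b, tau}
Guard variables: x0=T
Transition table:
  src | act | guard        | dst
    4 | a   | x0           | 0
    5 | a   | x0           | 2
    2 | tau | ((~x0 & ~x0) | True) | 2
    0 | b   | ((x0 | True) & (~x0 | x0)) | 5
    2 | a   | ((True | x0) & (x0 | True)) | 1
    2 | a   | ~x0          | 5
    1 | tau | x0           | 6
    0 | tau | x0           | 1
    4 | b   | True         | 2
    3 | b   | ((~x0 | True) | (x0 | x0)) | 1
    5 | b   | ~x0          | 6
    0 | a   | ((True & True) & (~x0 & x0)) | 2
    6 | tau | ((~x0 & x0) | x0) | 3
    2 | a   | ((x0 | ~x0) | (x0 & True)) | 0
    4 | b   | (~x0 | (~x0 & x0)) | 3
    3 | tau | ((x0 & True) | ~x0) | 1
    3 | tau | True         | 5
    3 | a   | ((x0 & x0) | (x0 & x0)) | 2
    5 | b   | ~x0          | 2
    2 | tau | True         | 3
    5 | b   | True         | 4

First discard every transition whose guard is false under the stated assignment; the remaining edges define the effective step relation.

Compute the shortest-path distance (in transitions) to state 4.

Answer: 2

Analysis:
Layered search for 4:
  depth 0: {0}
  depth 1: {1,5}
  depth 2: {2,4,6}
4 enters at depth 2; path b·b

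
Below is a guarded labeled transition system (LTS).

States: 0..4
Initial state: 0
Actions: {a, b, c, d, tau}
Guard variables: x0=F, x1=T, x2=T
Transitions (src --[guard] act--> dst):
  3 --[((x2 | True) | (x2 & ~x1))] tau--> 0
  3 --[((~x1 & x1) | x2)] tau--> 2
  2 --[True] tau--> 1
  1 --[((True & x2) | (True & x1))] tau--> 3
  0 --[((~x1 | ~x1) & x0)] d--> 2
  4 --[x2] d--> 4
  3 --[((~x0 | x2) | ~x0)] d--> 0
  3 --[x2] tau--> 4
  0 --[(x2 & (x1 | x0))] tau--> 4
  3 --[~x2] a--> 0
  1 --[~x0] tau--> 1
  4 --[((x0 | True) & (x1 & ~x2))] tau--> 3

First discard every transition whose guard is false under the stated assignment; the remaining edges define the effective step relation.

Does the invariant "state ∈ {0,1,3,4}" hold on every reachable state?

Answer: INVARIANT HOLDS

Analysis:
Allowed set {0,1,3,4}
Reach set: {0,4}
  0: ✓
  4: ✓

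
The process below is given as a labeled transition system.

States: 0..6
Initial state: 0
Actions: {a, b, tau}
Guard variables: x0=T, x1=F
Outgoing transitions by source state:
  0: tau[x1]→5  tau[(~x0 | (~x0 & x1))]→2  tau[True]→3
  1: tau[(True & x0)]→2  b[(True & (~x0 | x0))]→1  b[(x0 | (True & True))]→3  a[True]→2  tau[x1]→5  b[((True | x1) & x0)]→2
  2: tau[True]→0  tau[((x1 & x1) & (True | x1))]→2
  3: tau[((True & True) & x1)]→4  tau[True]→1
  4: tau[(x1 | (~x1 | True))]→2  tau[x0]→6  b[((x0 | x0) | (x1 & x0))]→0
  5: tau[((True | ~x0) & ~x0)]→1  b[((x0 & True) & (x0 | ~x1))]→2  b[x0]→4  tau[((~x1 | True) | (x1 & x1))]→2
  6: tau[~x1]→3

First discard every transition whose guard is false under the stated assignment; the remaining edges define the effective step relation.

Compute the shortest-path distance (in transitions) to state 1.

BFS to 1:
  Layer 0: {0}
  Layer 1: {3}
  Layer 2: {1}
1 enters at depth 2; path tau·tau

Answer: 2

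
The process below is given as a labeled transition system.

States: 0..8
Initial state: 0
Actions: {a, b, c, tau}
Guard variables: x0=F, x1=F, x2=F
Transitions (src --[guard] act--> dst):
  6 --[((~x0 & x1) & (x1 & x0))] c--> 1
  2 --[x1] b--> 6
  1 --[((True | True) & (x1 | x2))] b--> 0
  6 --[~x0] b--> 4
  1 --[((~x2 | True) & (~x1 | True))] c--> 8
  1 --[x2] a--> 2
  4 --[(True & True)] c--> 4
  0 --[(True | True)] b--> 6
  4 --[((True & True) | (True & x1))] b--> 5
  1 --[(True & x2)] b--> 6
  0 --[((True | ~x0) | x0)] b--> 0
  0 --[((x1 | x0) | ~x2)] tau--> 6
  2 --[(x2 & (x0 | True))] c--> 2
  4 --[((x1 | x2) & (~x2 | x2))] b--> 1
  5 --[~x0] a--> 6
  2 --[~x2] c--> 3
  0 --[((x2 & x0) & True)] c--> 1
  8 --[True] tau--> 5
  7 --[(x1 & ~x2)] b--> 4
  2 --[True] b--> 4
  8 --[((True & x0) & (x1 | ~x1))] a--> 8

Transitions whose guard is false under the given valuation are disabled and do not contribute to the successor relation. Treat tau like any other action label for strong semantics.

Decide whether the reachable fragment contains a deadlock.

Answer: DEADLOCK-FREE

Trace:
R = {0,4,5,6}
  0: b→0  b→6  tau→6  [3 exit(s)]
  4: b→5  c→4  [2 exit(s)]
  5: a→6  [1 exit(s)]
  6: b→4  [1 exit(s)]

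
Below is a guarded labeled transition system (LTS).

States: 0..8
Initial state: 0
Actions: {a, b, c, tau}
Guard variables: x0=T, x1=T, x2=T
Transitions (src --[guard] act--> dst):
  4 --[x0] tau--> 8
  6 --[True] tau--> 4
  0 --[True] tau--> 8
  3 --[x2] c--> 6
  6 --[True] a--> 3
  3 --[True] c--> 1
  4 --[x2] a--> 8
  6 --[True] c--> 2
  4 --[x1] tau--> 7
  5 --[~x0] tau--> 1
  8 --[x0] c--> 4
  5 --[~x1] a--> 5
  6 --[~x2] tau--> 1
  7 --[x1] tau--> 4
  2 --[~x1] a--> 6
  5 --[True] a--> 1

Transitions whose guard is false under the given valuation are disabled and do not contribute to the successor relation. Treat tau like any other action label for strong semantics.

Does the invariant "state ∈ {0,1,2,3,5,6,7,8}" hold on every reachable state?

Safe = {0,1,2,3,5,6,7,8}
Reach set: {0,4,7,8}
  0: safe
  4: VIOLATES
  7: safe
  8: safe
reach 4 via tau·c — violates

Answer: INVARIANT VIOLATED at state 4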